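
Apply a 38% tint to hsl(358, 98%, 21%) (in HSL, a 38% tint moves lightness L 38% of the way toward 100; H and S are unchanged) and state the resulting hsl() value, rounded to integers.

L moves 38% from 21 toward 100: 21 + 30.02 = 51.02 → 51.
H and S are unchanged.

hsl(358, 98%, 51%)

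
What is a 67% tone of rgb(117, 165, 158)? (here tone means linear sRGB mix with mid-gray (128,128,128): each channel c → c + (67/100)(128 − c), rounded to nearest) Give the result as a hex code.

Per channel, c → c + 0.67(128 − c):
  R: 117 + 7.37 = 124.37 → 124
  G: 165 − 24.79 = 140.21 → 140
  B: 158 + 0.67×(128−158) = 158 − 20.1 = 137.9 → 138
rgb(124, 140, 138) = #7c8c8a.

#7c8c8a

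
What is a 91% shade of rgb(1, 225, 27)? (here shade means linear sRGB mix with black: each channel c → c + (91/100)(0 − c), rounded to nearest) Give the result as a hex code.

Per channel, c → c + 0.91(0 − c):
  R: 1 − 0.91 = 0.09 → 0
  G: 225 + 0.91×(0−225) = 225 − 204.75 = 20.25 → 20
  B: 27 + 0.91×(0−27) = 27 − 24.57 = 2.43 → 2
rgb(0, 20, 2) = #001402.

#001402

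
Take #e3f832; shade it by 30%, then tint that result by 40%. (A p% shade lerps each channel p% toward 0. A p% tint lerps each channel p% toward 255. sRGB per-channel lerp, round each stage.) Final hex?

#e3f832 is rgb(227, 248, 50).
Per channel, c → c + 0.3(0 − c):
  R: 227 − 68.1 = 158.9 → 159
  G: 248 + 0.3×(0−248) = 248 − 74.4 = 173.6 → 174
  B: 50 − 15 = 35 → 35
After the shade: rgb(159, 174, 35) = #9fae23.
Per channel, c → c + 0.4(255 − c):
  R: 159 + 0.4×(255−159) = 159 + 38.4 = 197.4 → 197
  G: 174 + 0.4×(255−174) = 174 + 32.4 = 206.4 → 206
  B: 35 + 0.4×(255−35) = 35 + 88 = 123 → 123
rgb(197, 206, 123) = #c5ce7b.

#c5ce7b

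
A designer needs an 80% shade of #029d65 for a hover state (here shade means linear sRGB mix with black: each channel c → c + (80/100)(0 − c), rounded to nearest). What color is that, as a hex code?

#029d65 is rgb(2, 157, 101).
Lerp each channel 80% toward 0:
  R: 2 − 1.6 = 0.4 → 0
  G: 157 + 0.8×(0−157) = 157 − 125.6 = 31.4 → 31
  B: 101 + 0.8×(0−101) = 101 − 80.8 = 20.2 → 20
rgb(0, 31, 20) = #001f14.

#001f14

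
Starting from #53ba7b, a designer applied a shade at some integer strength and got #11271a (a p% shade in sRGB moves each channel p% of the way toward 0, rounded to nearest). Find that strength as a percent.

#53ba7b is rgb(83, 186, 123); #11271a is rgb(17, 39, 26).
On the G channel (widest range): 39 ≈ 186 + (p/100)(0 − 186), so p ≈ 100×(39 − 186)/(0 − 186) = -14700/-186 = 79.03.
p = 79 reproduces all three channels after rounding.

79%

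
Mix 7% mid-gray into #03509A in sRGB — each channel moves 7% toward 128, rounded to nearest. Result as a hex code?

#03509A is rgb(3, 80, 154).
A 7% tone moves each channel 7% toward 128:
  R: 3 + 0.07×(128−3) = 3 + 8.75 = 11.75 → 12
  G: 80 + 0.07×(128−80) = 80 + 3.36 = 83.36 → 83
  B: 154 − 1.82 = 152.18 → 152
rgb(12, 83, 152) = #0C5398.

#0C5398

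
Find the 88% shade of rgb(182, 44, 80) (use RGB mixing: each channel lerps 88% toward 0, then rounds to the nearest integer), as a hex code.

Lerp each channel 88% toward 0:
  R: 182 − 160.16 = 21.84 → 22
  G: 44 − 38.72 = 5.28 → 5
  B: 80 + 0.88×(0−80) = 80 − 70.4 = 9.6 → 10
rgb(22, 5, 10) = #16050A.

#16050A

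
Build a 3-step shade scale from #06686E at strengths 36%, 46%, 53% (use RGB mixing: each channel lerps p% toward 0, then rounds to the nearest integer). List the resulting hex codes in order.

#06686E is rgb(6, 104, 110).
36%: (6 − 2.16 = 3.84→4, 104 − 37.44 = 66.56→67, 110 − 39.6 = 70.4→70) → #044346
46%: (6 − 2.76 = 3.24→3, 104 − 47.84 = 56.16→56, 110 − 50.6 = 59.4→59) → #03383B
53%: (6 − 3.18 = 2.82→3, 104 − 55.12 = 48.88→49, 110 − 58.3 = 51.7→52) → #033134

#044346, #03383B, #033134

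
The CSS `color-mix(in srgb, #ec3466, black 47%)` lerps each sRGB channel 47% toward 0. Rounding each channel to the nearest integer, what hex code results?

#ec3466 is rgb(236, 52, 102).
Per channel, c → c + 0.47(0 − c):
  R: 236 − 110.92 = 125.08 → 125
  G: 52 + 0.47×(0−52) = 52 − 24.44 = 27.56 → 28
  B: 102 + 0.47×(0−102) = 102 − 47.94 = 54.06 → 54
rgb(125, 28, 54) = #7d1c36.

#7d1c36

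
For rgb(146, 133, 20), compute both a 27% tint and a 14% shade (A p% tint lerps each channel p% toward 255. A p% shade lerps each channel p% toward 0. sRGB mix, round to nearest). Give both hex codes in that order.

27% tint:
  R: 146 + 0.27×(255−146) = 146 + 29.43 = 175.43 → 175
  G: 133 + 0.27×(255−133) = 133 + 32.94 = 165.94 → 166
  B: 20 + 0.27×(255−20) = 20 + 63.45 = 83.45 → 83
  → #AFA653
14% shade:
  R: 146 + 0.14×(0−146) = 146 − 20.44 = 125.56 → 126
  G: 133 + 0.14×(0−133) = 133 − 18.62 = 114.38 → 114
  B: 20 − 2.8 = 17.2 → 17
  → #7E7211

#AFA653, #7E7211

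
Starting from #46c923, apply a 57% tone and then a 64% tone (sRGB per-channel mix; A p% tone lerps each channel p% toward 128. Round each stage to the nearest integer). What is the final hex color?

#46c923 is rgb(70, 201, 35).
Per channel, c → c + 0.57(128 − c):
  R: 70 + 33.06 = 103.06 → 103
  G: 201 − 41.61 = 159.39 → 159
  B: 35 + 0.57×(128−35) = 35 + 53.01 = 88.01 → 88
After the tone: rgb(103, 159, 88) = #679f58.
Per channel, c → c + 0.64(128 − c):
  R: 103 + 16 = 119 → 119
  G: 159 − 19.84 = 139.16 → 139
  B: 88 + 0.64×(128−88) = 88 + 25.6 = 113.6 → 114
rgb(119, 139, 114) = #778b72.

#778b72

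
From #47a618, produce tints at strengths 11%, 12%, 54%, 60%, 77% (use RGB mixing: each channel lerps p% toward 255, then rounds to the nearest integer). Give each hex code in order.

#47a618 is rgb(71, 166, 24).
11%: (71 + 20.24 = 91.24→91, 166 + 9.79 = 175.79→176, 24 + 25.41 = 49.41→49) → #5bb031
12%: (71 + 22.08 = 93.08→93, 166 + 10.68 = 176.68→177, 24 + 27.72 = 51.72→52) → #5db134
54%: (71 + 99.36 = 170.36→170, 166 + 48.06 = 214.06→214, 24 + 124.74 = 148.74→149) → #aad695
60%: (71 + 110.4 = 181.4→181, 166 + 53.4 = 219.4→219, 24 + 138.6 = 162.6→163) → #b5dba3
77%: (71 + 141.68 = 212.68→213, 166 + 68.53 = 234.53→235, 24 + 177.87 = 201.87→202) → #d5ebca

#5bb031, #5db134, #aad695, #b5dba3, #d5ebca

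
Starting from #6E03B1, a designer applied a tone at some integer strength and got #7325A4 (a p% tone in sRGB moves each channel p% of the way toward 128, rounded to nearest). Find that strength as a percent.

27%

#6E03B1 is rgb(110, 3, 177); #7325A4 is rgb(115, 37, 164).
On the G channel (widest range): 37 ≈ 3 + (p/100)(128 − 3), so p ≈ 100×(37 − 3)/(128 − 3) = 3400/125 = 27.20.
p = 27 reproduces all three channels after rounding.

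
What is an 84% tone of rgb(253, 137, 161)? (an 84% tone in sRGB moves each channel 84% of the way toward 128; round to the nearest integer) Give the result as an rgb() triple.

rgb(148, 129, 133)

Lerp each channel 84% toward 128:
  R: 253 + 0.84×(128−253) = 253 − 105 = 148 → 148
  G: 137 + 0.84×(128−137) = 137 − 7.56 = 129.44 → 129
  B: 161 − 27.72 = 133.28 → 133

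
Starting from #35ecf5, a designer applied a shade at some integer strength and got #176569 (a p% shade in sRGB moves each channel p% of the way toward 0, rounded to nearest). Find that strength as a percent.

#35ecf5 is rgb(53, 236, 245); #176569 is rgb(23, 101, 105).
On the B channel (widest range): 105 ≈ 245 + (p/100)(0 − 245), so p ≈ 100×(105 − 245)/(0 − 245) = -14000/-245 = 57.14.
p = 57 reproduces all three channels after rounding.

57%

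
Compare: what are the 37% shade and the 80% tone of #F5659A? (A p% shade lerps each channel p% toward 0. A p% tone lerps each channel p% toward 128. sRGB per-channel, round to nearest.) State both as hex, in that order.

#9A4061, #977B85

#F5659A is rgb(245, 101, 154).
37% shade:
  R: 245 − 90.65 = 154.35 → 154
  G: 101 − 37.37 = 63.63 → 64
  B: 154 + 0.37×(0−154) = 154 − 56.98 = 97.02 → 97
  → #9A4061
80% tone:
  R: 245 + 0.8×(128−245) = 245 − 93.6 = 151.4 → 151
  G: 101 + 21.6 = 122.6 → 123
  B: 154 + 0.8×(128−154) = 154 − 20.8 = 133.2 → 133
  → #977B85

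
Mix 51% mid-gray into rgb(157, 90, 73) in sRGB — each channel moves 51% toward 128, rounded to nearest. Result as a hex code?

#8e6d65

Per channel, c → c + 0.51(128 − c):
  R: 157 − 14.79 = 142.21 → 142
  G: 90 + 19.38 = 109.38 → 109
  B: 73 + 0.51×(128−73) = 73 + 28.05 = 101.05 → 101
rgb(142, 109, 101) = #8e6d65.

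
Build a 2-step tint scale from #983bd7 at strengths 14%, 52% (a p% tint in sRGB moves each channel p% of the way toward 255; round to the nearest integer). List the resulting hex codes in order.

#a656dd, #cea1ec

#983bd7 is rgb(152, 59, 215).
14%: (152 + 14.42 = 166.42→166, 59 + 27.44 = 86.44→86, 215 + 5.6 = 220.6→221) → #a656dd
52%: (152 + 53.56 = 205.56→206, 59 + 101.92 = 160.92→161, 215 + 20.8 = 235.8→236) → #cea1ec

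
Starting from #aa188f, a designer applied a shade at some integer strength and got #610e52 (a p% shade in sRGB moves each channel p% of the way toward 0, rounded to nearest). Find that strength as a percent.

43%

#aa188f is rgb(170, 24, 143); #610e52 is rgb(97, 14, 82).
On the R channel (widest range): 97 ≈ 170 + (p/100)(0 − 170), so p ≈ 100×(97 − 170)/(0 − 170) = -7300/-170 = 42.94.
p = 43 reproduces all three channels after rounding.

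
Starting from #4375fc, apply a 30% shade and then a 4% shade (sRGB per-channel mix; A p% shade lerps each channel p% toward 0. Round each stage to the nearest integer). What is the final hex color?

#4375fc is rgb(67, 117, 252).
Lerp each channel 30% toward 0:
  R: 67 + 0.3×(0−67) = 67 − 20.1 = 46.9 → 47
  G: 117 + 0.3×(0−117) = 117 − 35.1 = 81.9 → 82
  B: 252 + 0.3×(0−252) = 252 − 75.6 = 176.4 → 176
After the shade: rgb(47, 82, 176) = #2f52b0.
Lerp each channel 4% toward 0:
  R: 47 + 0.04×(0−47) = 47 − 1.88 = 45.12 → 45
  G: 82 + 0.04×(0−82) = 82 − 3.28 = 78.72 → 79
  B: 176 + 0.04×(0−176) = 176 − 7.04 = 168.96 → 169
rgb(45, 79, 169) = #2d4fa9.

#2d4fa9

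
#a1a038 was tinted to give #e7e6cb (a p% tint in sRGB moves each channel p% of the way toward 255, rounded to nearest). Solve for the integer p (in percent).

#a1a038 is rgb(161, 160, 56); #e7e6cb is rgb(231, 230, 203).
On the B channel (widest range): 203 ≈ 56 + (p/100)(255 − 56), so p ≈ 100×(203 − 56)/(255 − 56) = 14700/199 = 73.87.
p = 74 reproduces all three channels after rounding.

74%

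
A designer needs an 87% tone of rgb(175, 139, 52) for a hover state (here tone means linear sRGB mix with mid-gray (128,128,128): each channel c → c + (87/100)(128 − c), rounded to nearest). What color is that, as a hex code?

#868176

Per channel, c → c + 0.87(128 − c):
  R: 175 + 0.87×(128−175) = 175 − 40.89 = 134.11 → 134
  G: 139 + 0.87×(128−139) = 139 − 9.57 = 129.43 → 129
  B: 52 + 0.87×(128−52) = 52 + 66.12 = 118.12 → 118
rgb(134, 129, 118) = #868176.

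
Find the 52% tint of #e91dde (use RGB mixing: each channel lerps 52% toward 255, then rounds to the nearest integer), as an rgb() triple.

#e91dde is rgb(233, 29, 222).
Per channel, c → c + 0.52(255 − c):
  R: 233 + 11.44 = 244.44 → 244
  G: 29 + 117.52 = 146.52 → 147
  B: 222 + 0.52×(255−222) = 222 + 17.16 = 239.16 → 239

rgb(244, 147, 239)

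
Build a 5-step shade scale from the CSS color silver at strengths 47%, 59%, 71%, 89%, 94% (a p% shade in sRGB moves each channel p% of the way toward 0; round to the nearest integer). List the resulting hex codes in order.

#666666, #4f4f4f, #383838, #151515, #0c0c0c

CSS silver is rgb(192, 192, 192).
47%: (192 − 90.24 = 101.76→102, 192 − 90.24 = 101.76→102, 192 − 90.24 = 101.76→102) → #666666
59%: (192 − 113.28 = 78.72→79, 192 − 113.28 = 78.72→79, 192 − 113.28 = 78.72→79) → #4f4f4f
71%: (192 − 136.32 = 55.68→56, 192 − 136.32 = 55.68→56, 192 − 136.32 = 55.68→56) → #383838
89%: (192 − 170.88 = 21.12→21, 192 − 170.88 = 21.12→21, 192 − 170.88 = 21.12→21) → #151515
94%: (192 − 180.48 = 11.52→12, 192 − 180.48 = 11.52→12, 192 − 180.48 = 11.52→12) → #0c0c0c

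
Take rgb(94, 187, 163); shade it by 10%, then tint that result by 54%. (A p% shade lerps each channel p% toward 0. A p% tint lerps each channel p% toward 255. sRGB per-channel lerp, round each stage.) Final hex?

#B1D7CD

Per channel, c → c + 0.1(0 − c):
  R: 94 + 0.1×(0−94) = 94 − 9.4 = 84.6 → 85
  G: 187 + 0.1×(0−187) = 187 − 18.7 = 168.3 → 168
  B: 163 − 16.3 = 146.7 → 147
After the shade: rgb(85, 168, 147) = #55A893.
A 54% tint moves each channel 54% toward 255:
  R: 85 + 91.8 = 176.8 → 177
  G: 168 + 46.98 = 214.98 → 215
  B: 147 + 0.54×(255−147) = 147 + 58.32 = 205.32 → 205
rgb(177, 215, 205) = #B1D7CD.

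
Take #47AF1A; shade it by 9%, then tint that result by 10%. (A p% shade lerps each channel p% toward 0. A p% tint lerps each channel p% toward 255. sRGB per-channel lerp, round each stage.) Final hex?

#54A92F

#47AF1A is rgb(71, 175, 26).
Per channel, c → c + 0.09(0 − c):
  R: 71 + 0.09×(0−71) = 71 − 6.39 = 64.61 → 65
  G: 175 + 0.09×(0−175) = 175 − 15.75 = 159.25 → 159
  B: 26 + 0.09×(0−26) = 26 − 2.34 = 23.66 → 24
After the shade: rgb(65, 159, 24) = #419F18.
Lerp each channel 10% toward 255:
  R: 65 + 0.1×(255−65) = 65 + 19 = 84 → 84
  G: 159 + 9.6 = 168.6 → 169
  B: 24 + 0.1×(255−24) = 24 + 23.1 = 47.1 → 47
rgb(84, 169, 47) = #54A92F.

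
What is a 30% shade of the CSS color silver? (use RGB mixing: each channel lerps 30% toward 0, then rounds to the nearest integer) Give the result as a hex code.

#868686

CSS silver is rgb(192, 192, 192).
Per channel, c → c + 0.3(0 − c):
  R: 192 − 57.6 = 134.4 → 134
  G: 192 − 57.6 = 134.4 → 134
  B: 192 − 57.6 = 134.4 → 134
rgb(134, 134, 134) = #868686.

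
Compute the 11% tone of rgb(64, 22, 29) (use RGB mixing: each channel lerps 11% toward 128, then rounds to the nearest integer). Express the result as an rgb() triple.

rgb(71, 34, 40)

Per channel, c → c + 0.11(128 − c):
  R: 64 + 7.04 = 71.04 → 71
  G: 22 + 0.11×(128−22) = 22 + 11.66 = 33.66 → 34
  B: 29 + 0.11×(128−29) = 29 + 10.89 = 39.89 → 40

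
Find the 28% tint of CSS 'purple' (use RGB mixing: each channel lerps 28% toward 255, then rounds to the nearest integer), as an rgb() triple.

CSS purple is rgb(128, 0, 128).
Lerp each channel 28% toward 255:
  R: 128 + 0.28×(255−128) = 128 + 35.56 = 163.56 → 164
  G: 0 + 0.28×(255−0) = 0 + 71.4 = 71.4 → 71
  B: 128 + 35.56 = 163.56 → 164

rgb(164, 71, 164)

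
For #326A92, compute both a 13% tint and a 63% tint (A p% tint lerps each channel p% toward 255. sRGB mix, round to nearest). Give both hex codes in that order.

#326A92 is rgb(50, 106, 146).
13% tint:
  R: 50 + 0.13×(255−50) = 50 + 26.65 = 76.65 → 77
  G: 106 + 19.37 = 125.37 → 125
  B: 146 + 0.13×(255−146) = 146 + 14.17 = 160.17 → 160
  → #4D7DA0
63% tint:
  R: 50 + 0.63×(255−50) = 50 + 129.15 = 179.15 → 179
  G: 106 + 0.63×(255−106) = 106 + 93.87 = 199.87 → 200
  B: 146 + 0.63×(255−146) = 146 + 68.67 = 214.67 → 215
  → #B3C8D7

#4D7DA0, #B3C8D7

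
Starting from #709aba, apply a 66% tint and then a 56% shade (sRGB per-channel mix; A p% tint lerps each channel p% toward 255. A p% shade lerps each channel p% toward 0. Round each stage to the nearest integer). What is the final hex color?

#5b6166

#709aba is rgb(112, 154, 186).
Lerp each channel 66% toward 255:
  R: 112 + 0.66×(255−112) = 112 + 94.38 = 206.38 → 206
  G: 154 + 0.66×(255−154) = 154 + 66.66 = 220.66 → 221
  B: 186 + 0.66×(255−186) = 186 + 45.54 = 231.54 → 232
After the tint: rgb(206, 221, 232) = #cedde8.
Lerp each channel 56% toward 0:
  R: 206 + 0.56×(0−206) = 206 − 115.36 = 90.64 → 91
  G: 221 + 0.56×(0−221) = 221 − 123.76 = 97.24 → 97
  B: 232 − 129.92 = 102.08 → 102
rgb(91, 97, 102) = #5b6166.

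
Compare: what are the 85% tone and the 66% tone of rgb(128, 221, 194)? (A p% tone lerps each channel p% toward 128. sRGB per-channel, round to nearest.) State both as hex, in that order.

85% tone:
  R: 128 + 0.85×(128−128) = 128 + 0 = 128 → 128
  G: 221 + 0.85×(128−221) = 221 − 79.05 = 141.95 → 142
  B: 194 − 56.1 = 137.9 → 138
  → #808E8A
66% tone:
  R: 128 + 0 = 128 → 128
  G: 221 − 61.38 = 159.62 → 160
  B: 194 + 0.66×(128−194) = 194 − 43.56 = 150.44 → 150
  → #80A096

#808E8A, #80A096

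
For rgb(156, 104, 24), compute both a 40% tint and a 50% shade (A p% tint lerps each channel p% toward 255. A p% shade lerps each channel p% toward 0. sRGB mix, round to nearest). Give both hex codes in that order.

40% tint:
  R: 156 + 39.6 = 195.6 → 196
  G: 104 + 0.4×(255−104) = 104 + 60.4 = 164.4 → 164
  B: 24 + 0.4×(255−24) = 24 + 92.4 = 116.4 → 116
  → #C4A474
50% shade:
  R: 156 − 78 = 78 → 78
  G: 104 + 0.5×(0−104) = 104 − 52 = 52 → 52
  B: 24 − 12 = 12 → 12
  → #4E340C

#C4A474, #4E340C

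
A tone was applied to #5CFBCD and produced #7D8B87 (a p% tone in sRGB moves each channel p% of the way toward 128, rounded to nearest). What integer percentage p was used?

#5CFBCD is rgb(92, 251, 205); #7D8B87 is rgb(125, 139, 135).
On the G channel (widest range): 139 ≈ 251 + (p/100)(128 − 251), so p ≈ 100×(139 − 251)/(128 − 251) = -11200/-123 = 91.06.
p = 91 reproduces all three channels after rounding.

91%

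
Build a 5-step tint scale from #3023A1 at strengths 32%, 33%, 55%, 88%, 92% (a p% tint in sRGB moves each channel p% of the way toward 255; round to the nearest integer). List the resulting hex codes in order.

#3023A1 is rgb(48, 35, 161).
32%: (48 + 66.24 = 114.24→114, 35 + 70.4 = 105.4→105, 161 + 30.08 = 191.08→191) → #7269BF
33%: (48 + 68.31 = 116.31→116, 35 + 72.6 = 107.6→108, 161 + 31.02 = 192.02→192) → #746CC0
55%: (48 + 113.85 = 161.85→162, 35 + 121 = 156→156, 161 + 51.7 = 212.7→213) → #A29CD5
88%: (48 + 182.16 = 230.16→230, 35 + 193.6 = 228.6→229, 161 + 82.72 = 243.72→244) → #E6E5F4
92%: (48 + 190.44 = 238.44→238, 35 + 202.4 = 237.4→237, 161 + 86.48 = 247.48→247) → #EEEDF7

#7269BF, #746CC0, #A29CD5, #E6E5F4, #EEEDF7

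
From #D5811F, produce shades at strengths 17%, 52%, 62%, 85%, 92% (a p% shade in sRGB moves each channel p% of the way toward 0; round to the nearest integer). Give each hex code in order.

#B16B1A, #663E0F, #51310C, #201305, #110A02

#D5811F is rgb(213, 129, 31).
17%: (213 − 36.21 = 176.79→177, 129 − 21.93 = 107.07→107, 31 − 5.27 = 25.73→26) → #B16B1A
52%: (213 − 110.76 = 102.24→102, 129 − 67.08 = 61.92→62, 31 − 16.12 = 14.88→15) → #663E0F
62%: (213 − 132.06 = 80.94→81, 129 − 79.98 = 49.02→49, 31 − 19.22 = 11.78→12) → #51310C
85%: (213 − 181.05 = 31.95→32, 129 − 109.65 = 19.35→19, 31 − 26.35 = 4.65→5) → #201305
92%: (213 − 195.96 = 17.04→17, 129 − 118.68 = 10.32→10, 31 − 28.52 = 2.48→2) → #110A02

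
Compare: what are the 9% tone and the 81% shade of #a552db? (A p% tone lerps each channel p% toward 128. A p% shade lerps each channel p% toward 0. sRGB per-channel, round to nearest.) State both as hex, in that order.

#a256d3, #1f102a

#a552db is rgb(165, 82, 219).
9% tone:
  R: 165 + 0.09×(128−165) = 165 − 3.33 = 161.67 → 162
  G: 82 + 0.09×(128−82) = 82 + 4.14 = 86.14 → 86
  B: 219 − 8.19 = 210.81 → 211
  → #a256d3
81% shade:
  R: 165 + 0.81×(0−165) = 165 − 133.65 = 31.35 → 31
  G: 82 + 0.81×(0−82) = 82 − 66.42 = 15.58 → 16
  B: 219 + 0.81×(0−219) = 219 − 177.39 = 41.61 → 42
  → #1f102a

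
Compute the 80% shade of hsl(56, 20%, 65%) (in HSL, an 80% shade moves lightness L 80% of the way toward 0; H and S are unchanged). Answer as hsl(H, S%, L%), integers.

hsl(56, 20%, 13%)

L moves 80% from 65 toward 0: 65 − 52 = 13 → 13.
H and S are unchanged.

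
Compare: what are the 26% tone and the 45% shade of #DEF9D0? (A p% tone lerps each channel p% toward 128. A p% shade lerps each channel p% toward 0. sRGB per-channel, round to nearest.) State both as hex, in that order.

#DEF9D0 is rgb(222, 249, 208).
26% tone:
  R: 222 − 24.44 = 197.56 → 198
  G: 249 − 31.46 = 217.54 → 218
  B: 208 + 0.26×(128−208) = 208 − 20.8 = 187.2 → 187
  → #C6DABB
45% shade:
  R: 222 + 0.45×(0−222) = 222 − 99.9 = 122.1 → 122
  G: 249 + 0.45×(0−249) = 249 − 112.05 = 136.95 → 137
  B: 208 + 0.45×(0−208) = 208 − 93.6 = 114.4 → 114
  → #7A8972

#C6DABB, #7A8972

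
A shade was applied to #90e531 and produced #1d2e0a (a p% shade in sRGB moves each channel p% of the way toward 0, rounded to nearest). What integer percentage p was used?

80%

#90e531 is rgb(144, 229, 49); #1d2e0a is rgb(29, 46, 10).
On the G channel (widest range): 46 ≈ 229 + (p/100)(0 − 229), so p ≈ 100×(46 − 229)/(0 − 229) = -18300/-229 = 79.91.
p = 80 reproduces all three channels after rounding.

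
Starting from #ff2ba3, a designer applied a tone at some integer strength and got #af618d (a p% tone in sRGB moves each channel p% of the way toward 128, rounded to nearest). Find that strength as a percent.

#ff2ba3 is rgb(255, 43, 163); #af618d is rgb(175, 97, 141).
On the R channel (widest range): 175 ≈ 255 + (p/100)(128 − 255), so p ≈ 100×(175 − 255)/(128 − 255) = -8000/-127 = 62.99.
p = 63 reproduces all three channels after rounding.

63%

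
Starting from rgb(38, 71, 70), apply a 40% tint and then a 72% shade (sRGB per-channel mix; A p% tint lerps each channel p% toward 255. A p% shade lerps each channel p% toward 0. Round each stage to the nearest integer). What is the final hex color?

#232928

A 40% tint moves each channel 40% toward 255:
  R: 38 + 0.4×(255−38) = 38 + 86.8 = 124.8 → 125
  G: 71 + 0.4×(255−71) = 71 + 73.6 = 144.6 → 145
  B: 70 + 74 = 144 → 144
After the tint: rgb(125, 145, 144) = #7D9190.
Lerp each channel 72% toward 0:
  R: 125 − 90 = 35 → 35
  G: 145 − 104.4 = 40.6 → 41
  B: 144 + 0.72×(0−144) = 144 − 103.68 = 40.32 → 40
rgb(35, 41, 40) = #232928.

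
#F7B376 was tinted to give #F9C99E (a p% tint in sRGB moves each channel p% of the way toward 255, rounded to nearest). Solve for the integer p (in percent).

29%

#F7B376 is rgb(247, 179, 118); #F9C99E is rgb(249, 201, 158).
On the B channel (widest range): 158 ≈ 118 + (p/100)(255 − 118), so p ≈ 100×(158 − 118)/(255 − 118) = 4000/137 = 29.20.
p = 29 reproduces all three channels after rounding.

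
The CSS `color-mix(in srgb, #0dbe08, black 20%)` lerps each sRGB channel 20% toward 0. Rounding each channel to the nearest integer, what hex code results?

#0dbe08 is rgb(13, 190, 8).
Per channel, c → c + 0.2(0 − c):
  R: 13 + 0.2×(0−13) = 13 − 2.6 = 10.4 → 10
  G: 190 + 0.2×(0−190) = 190 − 38 = 152 → 152
  B: 8 − 1.6 = 6.4 → 6
rgb(10, 152, 6) = #0a9806.

#0a9806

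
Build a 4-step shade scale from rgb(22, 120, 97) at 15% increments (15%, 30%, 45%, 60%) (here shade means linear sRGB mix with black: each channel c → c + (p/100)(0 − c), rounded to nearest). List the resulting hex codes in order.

#136652, #0F5444, #0C4235, #093027

15%: (22 − 3.3 = 18.7→19, 120 − 18 = 102→102, 97 − 14.55 = 82.45→82) → #136652
30%: (22 − 6.6 = 15.4→15, 120 − 36 = 84→84, 97 − 29.1 = 67.9→68) → #0F5444
45%: (22 − 9.9 = 12.1→12, 120 − 54 = 66→66, 97 − 43.65 = 53.35→53) → #0C4235
60%: (22 − 13.2 = 8.8→9, 120 − 72 = 48→48, 97 − 58.2 = 38.8→39) → #093027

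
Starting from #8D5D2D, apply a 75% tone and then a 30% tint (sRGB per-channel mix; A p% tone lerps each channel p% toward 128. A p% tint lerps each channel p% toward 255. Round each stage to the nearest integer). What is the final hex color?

#A8A097

#8D5D2D is rgb(141, 93, 45).
A 75% tone moves each channel 75% toward 128:
  R: 141 − 9.75 = 131.25 → 131
  G: 93 + 0.75×(128−93) = 93 + 26.25 = 119.25 → 119
  B: 45 + 0.75×(128−45) = 45 + 62.25 = 107.25 → 107
After the tone: rgb(131, 119, 107) = #83776B.
Lerp each channel 30% toward 255:
  R: 131 + 0.3×(255−131) = 131 + 37.2 = 168.2 → 168
  G: 119 + 0.3×(255−119) = 119 + 40.8 = 159.8 → 160
  B: 107 + 0.3×(255−107) = 107 + 44.4 = 151.4 → 151
rgb(168, 160, 151) = #A8A097.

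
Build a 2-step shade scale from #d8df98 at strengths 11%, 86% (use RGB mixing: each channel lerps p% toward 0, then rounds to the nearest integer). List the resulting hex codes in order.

#d8df98 is rgb(216, 223, 152).
11%: (216 − 23.76 = 192.24→192, 223 − 24.53 = 198.47→198, 152 − 16.72 = 135.28→135) → #c0c687
86%: (216 − 185.76 = 30.24→30, 223 − 191.78 = 31.22→31, 152 − 130.72 = 21.28→21) → #1e1f15

#c0c687, #1e1f15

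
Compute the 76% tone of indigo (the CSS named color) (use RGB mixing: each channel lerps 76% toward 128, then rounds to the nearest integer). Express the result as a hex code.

#736180

CSS indigo is rgb(75, 0, 130).
Per channel, c → c + 0.76(128 − c):
  R: 75 + 0.76×(128−75) = 75 + 40.28 = 115.28 → 115
  G: 0 + 0.76×(128−0) = 0 + 97.28 = 97.28 → 97
  B: 130 − 1.52 = 128.48 → 128
rgb(115, 97, 128) = #736180.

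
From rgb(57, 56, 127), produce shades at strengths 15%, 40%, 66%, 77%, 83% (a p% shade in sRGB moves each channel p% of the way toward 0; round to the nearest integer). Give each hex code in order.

#30306C, #22224C, #13132B, #0D0D1D, #0A0A16

15%: (57 − 8.55 = 48.45→48, 56 − 8.4 = 47.6→48, 127 − 19.05 = 107.95→108) → #30306C
40%: (57 − 22.8 = 34.2→34, 56 − 22.4 = 33.6→34, 127 − 50.8 = 76.2→76) → #22224C
66%: (57 − 37.62 = 19.38→19, 56 − 36.96 = 19.04→19, 127 − 83.82 = 43.18→43) → #13132B
77%: (57 − 43.89 = 13.11→13, 56 − 43.12 = 12.88→13, 127 − 97.79 = 29.21→29) → #0D0D1D
83%: (57 − 47.31 = 9.69→10, 56 − 46.48 = 9.52→10, 127 − 105.41 = 21.59→22) → #0A0A16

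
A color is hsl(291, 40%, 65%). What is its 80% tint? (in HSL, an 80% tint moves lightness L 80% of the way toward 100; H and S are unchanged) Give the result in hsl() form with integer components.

hsl(291, 40%, 93%)

L moves 80% from 65 toward 100: 65 + 28 = 93 → 93.
H and S are unchanged.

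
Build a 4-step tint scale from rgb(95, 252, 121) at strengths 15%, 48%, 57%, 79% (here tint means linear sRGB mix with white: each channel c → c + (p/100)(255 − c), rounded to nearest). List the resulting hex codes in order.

#77FC8D, #ACFDB9, #BAFEC5, #DDFEE3

15%: (95 + 24 = 119→119, 252→252, 121 + 20.1 = 141.1→141) → #77FC8D
48%: (95 + 76.8 = 171.8→172, 252 + 1.44 = 253.44→253, 121 + 64.32 = 185.32→185) → #ACFDB9
57%: (95 + 91.2 = 186.2→186, 252 + 1.71 = 253.71→254, 121 + 76.38 = 197.38→197) → #BAFEC5
79%: (95 + 126.4 = 221.4→221, 252 + 2.37 = 254.37→254, 121 + 105.86 = 226.86→227) → #DDFEE3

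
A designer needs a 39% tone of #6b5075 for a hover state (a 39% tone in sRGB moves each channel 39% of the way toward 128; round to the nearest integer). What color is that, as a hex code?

#736379

#6b5075 is rgb(107, 80, 117).
Lerp each channel 39% toward 128:
  R: 107 + 0.39×(128−107) = 107 + 8.19 = 115.19 → 115
  G: 80 + 0.39×(128−80) = 80 + 18.72 = 98.72 → 99
  B: 117 + 0.39×(128−117) = 117 + 4.29 = 121.29 → 121
rgb(115, 99, 121) = #736379.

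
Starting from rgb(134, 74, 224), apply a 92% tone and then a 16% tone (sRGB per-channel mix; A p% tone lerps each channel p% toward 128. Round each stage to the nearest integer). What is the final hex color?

Per channel, c → c + 0.92(128 − c):
  R: 134 − 5.52 = 128.48 → 128
  G: 74 + 0.92×(128−74) = 74 + 49.68 = 123.68 → 124
  B: 224 + 0.92×(128−224) = 224 − 88.32 = 135.68 → 136
After the tone: rgb(128, 124, 136) = #807c88.
Lerp each channel 16% toward 128:
  R: 128 + 0.16×(128−128) = 128 + 0 = 128 → 128
  G: 124 + 0.16×(128−124) = 124 + 0.64 = 124.64 → 125
  B: 136 + 0.16×(128−136) = 136 − 1.28 = 134.72 → 135
rgb(128, 125, 135) = #807d87.

#807d87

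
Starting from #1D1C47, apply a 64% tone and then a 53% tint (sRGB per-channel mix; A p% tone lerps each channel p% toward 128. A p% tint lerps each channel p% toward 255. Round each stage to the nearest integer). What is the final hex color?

#B2B2B9

#1D1C47 is rgb(29, 28, 71).
Lerp each channel 64% toward 128:
  R: 29 + 63.36 = 92.36 → 92
  G: 28 + 64 = 92 → 92
  B: 71 + 0.64×(128−71) = 71 + 36.48 = 107.48 → 107
After the tone: rgb(92, 92, 107) = #5C5C6B.
Lerp each channel 53% toward 255:
  R: 92 + 86.39 = 178.39 → 178
  G: 92 + 0.53×(255−92) = 92 + 86.39 = 178.39 → 178
  B: 107 + 78.44 = 185.44 → 185
rgb(178, 178, 185) = #B2B2B9.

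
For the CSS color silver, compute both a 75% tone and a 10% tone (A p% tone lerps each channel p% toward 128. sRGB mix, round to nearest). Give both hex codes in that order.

CSS silver is rgb(192, 192, 192).
75% tone:
  R: 192 + 0.75×(128−192) = 192 − 48 = 144 → 144
  G: 192 + 0.75×(128−192) = 192 − 48 = 144 → 144
  B: 192 − 48 = 144 → 144
  → #909090
10% tone:
  R: 192 + 0.1×(128−192) = 192 − 6.4 = 185.6 → 186
  G: 192 + 0.1×(128−192) = 192 − 6.4 = 185.6 → 186
  B: 192 + 0.1×(128−192) = 192 − 6.4 = 185.6 → 186
  → #BABABA

#909090, #BABABA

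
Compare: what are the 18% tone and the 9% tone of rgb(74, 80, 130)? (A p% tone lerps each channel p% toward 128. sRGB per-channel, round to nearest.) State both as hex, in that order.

18% tone:
  R: 74 + 0.18×(128−74) = 74 + 9.72 = 83.72 → 84
  G: 80 + 0.18×(128−80) = 80 + 8.64 = 88.64 → 89
  B: 130 + 0.18×(128−130) = 130 − 0.36 = 129.64 → 130
  → #545982
9% tone:
  R: 74 + 0.09×(128−74) = 74 + 4.86 = 78.86 → 79
  G: 80 + 0.09×(128−80) = 80 + 4.32 = 84.32 → 84
  B: 130 − 0.18 = 129.82 → 130
  → #4F5482

#545982, #4F5482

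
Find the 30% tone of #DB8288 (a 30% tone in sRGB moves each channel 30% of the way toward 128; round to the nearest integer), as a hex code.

#DB8288 is rgb(219, 130, 136).
A 30% tone moves each channel 30% toward 128:
  R: 219 + 0.3×(128−219) = 219 − 27.3 = 191.7 → 192
  G: 130 + 0.3×(128−130) = 130 − 0.6 = 129.4 → 129
  B: 136 + 0.3×(128−136) = 136 − 2.4 = 133.6 → 134
rgb(192, 129, 134) = #C08186.

#C08186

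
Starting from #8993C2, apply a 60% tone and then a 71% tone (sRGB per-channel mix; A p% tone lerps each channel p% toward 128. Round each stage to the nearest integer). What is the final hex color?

#8993C2 is rgb(137, 147, 194).
Lerp each channel 60% toward 128:
  R: 137 − 5.4 = 131.6 → 132
  G: 147 + 0.6×(128−147) = 147 − 11.4 = 135.6 → 136
  B: 194 − 39.6 = 154.4 → 154
After the tone: rgb(132, 136, 154) = #84889A.
Lerp each channel 71% toward 128:
  R: 132 − 2.84 = 129.16 → 129
  G: 136 + 0.71×(128−136) = 136 − 5.68 = 130.32 → 130
  B: 154 + 0.71×(128−154) = 154 − 18.46 = 135.54 → 136
rgb(129, 130, 136) = #818288.

#818288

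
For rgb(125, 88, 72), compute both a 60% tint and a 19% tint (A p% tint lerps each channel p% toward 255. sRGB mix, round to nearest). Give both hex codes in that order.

60% tint:
  R: 125 + 0.6×(255−125) = 125 + 78 = 203 → 203
  G: 88 + 0.6×(255−88) = 88 + 100.2 = 188.2 → 188
  B: 72 + 0.6×(255−72) = 72 + 109.8 = 181.8 → 182
  → #CBBCB6
19% tint:
  R: 125 + 24.7 = 149.7 → 150
  G: 88 + 0.19×(255−88) = 88 + 31.73 = 119.73 → 120
  B: 72 + 34.77 = 106.77 → 107
  → #96786B

#CBBCB6, #96786B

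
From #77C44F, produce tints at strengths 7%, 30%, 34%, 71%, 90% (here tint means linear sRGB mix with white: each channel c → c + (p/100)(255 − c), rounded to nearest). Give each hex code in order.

#77C44F is rgb(119, 196, 79).
7%: (119 + 9.52 = 128.52→129, 196 + 4.13 = 200.13→200, 79 + 12.32 = 91.32→91) → #81C85B
30%: (119 + 40.8 = 159.8→160, 196 + 17.7 = 213.7→214, 79 + 52.8 = 131.8→132) → #A0D684
34%: (119 + 46.24 = 165.24→165, 196 + 20.06 = 216.06→216, 79 + 59.84 = 138.84→139) → #A5D88B
71%: (119 + 96.56 = 215.56→216, 196 + 41.89 = 237.89→238, 79 + 124.96 = 203.96→204) → #D8EECC
90%: (119 + 122.4 = 241.4→241, 196 + 53.1 = 249.1→249, 79 + 158.4 = 237.4→237) → #F1F9ED

#81C85B, #A0D684, #A5D88B, #D8EECC, #F1F9ED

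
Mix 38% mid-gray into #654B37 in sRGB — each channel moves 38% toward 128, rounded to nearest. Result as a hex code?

#654B37 is rgb(101, 75, 55).
A 38% tone moves each channel 38% toward 128:
  R: 101 + 0.38×(128−101) = 101 + 10.26 = 111.26 → 111
  G: 75 + 0.38×(128−75) = 75 + 20.14 = 95.14 → 95
  B: 55 + 27.74 = 82.74 → 83
rgb(111, 95, 83) = #6F5F53.

#6F5F53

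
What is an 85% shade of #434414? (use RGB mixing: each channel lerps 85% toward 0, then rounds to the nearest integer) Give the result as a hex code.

#0A0A03

#434414 is rgb(67, 68, 20).
Lerp each channel 85% toward 0:
  R: 67 + 0.85×(0−67) = 67 − 56.95 = 10.05 → 10
  G: 68 + 0.85×(0−68) = 68 − 57.8 = 10.2 → 10
  B: 20 − 17 = 3 → 3
rgb(10, 10, 3) = #0A0A03.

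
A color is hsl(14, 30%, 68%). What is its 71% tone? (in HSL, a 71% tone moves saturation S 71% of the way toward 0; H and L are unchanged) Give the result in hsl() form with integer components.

hsl(14, 9%, 68%)

S moves 71% from 30 toward 0: 30 − 21.3 = 8.7 → 9.
H and L are unchanged.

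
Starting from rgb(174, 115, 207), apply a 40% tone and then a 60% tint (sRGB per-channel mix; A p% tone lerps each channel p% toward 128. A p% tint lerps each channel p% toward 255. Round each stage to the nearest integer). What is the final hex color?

A 40% tone moves each channel 40% toward 128:
  R: 174 + 0.4×(128−174) = 174 − 18.4 = 155.6 → 156
  G: 115 + 0.4×(128−115) = 115 + 5.2 = 120.2 → 120
  B: 207 + 0.4×(128−207) = 207 − 31.6 = 175.4 → 175
After the tone: rgb(156, 120, 175) = #9C78AF.
Lerp each channel 60% toward 255:
  R: 156 + 0.6×(255−156) = 156 + 59.4 = 215.4 → 215
  G: 120 + 0.6×(255−120) = 120 + 81 = 201 → 201
  B: 175 + 0.6×(255−175) = 175 + 48 = 223 → 223
rgb(215, 201, 223) = #D7C9DF.

#D7C9DF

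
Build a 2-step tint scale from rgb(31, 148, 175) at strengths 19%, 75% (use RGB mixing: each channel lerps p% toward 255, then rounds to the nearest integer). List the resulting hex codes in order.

19%: (31 + 42.56 = 73.56→74, 148 + 20.33 = 168.33→168, 175 + 15.2 = 190.2→190) → #4aa8be
75%: (31 + 168 = 199→199, 148 + 80.25 = 228.25→228, 175 + 60 = 235→235) → #c7e4eb

#4aa8be, #c7e4eb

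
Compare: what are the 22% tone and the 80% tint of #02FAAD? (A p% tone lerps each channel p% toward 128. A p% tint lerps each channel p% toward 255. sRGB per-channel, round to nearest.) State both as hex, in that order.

#1EDFA3, #CCFEEF

#02FAAD is rgb(2, 250, 173).
22% tone:
  R: 2 + 0.22×(128−2) = 2 + 27.72 = 29.72 → 30
  G: 250 − 26.84 = 223.16 → 223
  B: 173 + 0.22×(128−173) = 173 − 9.9 = 163.1 → 163
  → #1EDFA3
80% tint:
  R: 2 + 0.8×(255−2) = 2 + 202.4 = 204.4 → 204
  G: 250 + 0.8×(255−250) = 250 + 4 = 254 → 254
  B: 173 + 0.8×(255−173) = 173 + 65.6 = 238.6 → 239
  → #CCFEEF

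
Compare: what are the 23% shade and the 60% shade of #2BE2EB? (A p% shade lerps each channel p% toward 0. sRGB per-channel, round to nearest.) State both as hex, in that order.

#21AEB5, #115A5E

#2BE2EB is rgb(43, 226, 235).
23% shade:
  R: 43 + 0.23×(0−43) = 43 − 9.89 = 33.11 → 33
  G: 226 − 51.98 = 174.02 → 174
  B: 235 + 0.23×(0−235) = 235 − 54.05 = 180.95 → 181
  → #21AEB5
60% shade:
  R: 43 + 0.6×(0−43) = 43 − 25.8 = 17.2 → 17
  G: 226 + 0.6×(0−226) = 226 − 135.6 = 90.4 → 90
  B: 235 − 141 = 94 → 94
  → #115A5E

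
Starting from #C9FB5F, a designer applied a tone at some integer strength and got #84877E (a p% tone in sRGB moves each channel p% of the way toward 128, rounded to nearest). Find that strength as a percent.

#C9FB5F is rgb(201, 251, 95); #84877E is rgb(132, 135, 126).
On the G channel (widest range): 135 ≈ 251 + (p/100)(128 − 251), so p ≈ 100×(135 − 251)/(128 − 251) = -11600/-123 = 94.31.
p = 94 reproduces all three channels after rounding.

94%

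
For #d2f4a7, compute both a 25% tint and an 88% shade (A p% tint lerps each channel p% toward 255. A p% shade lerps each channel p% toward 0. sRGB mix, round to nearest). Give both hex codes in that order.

#d2f4a7 is rgb(210, 244, 167).
25% tint:
  R: 210 + 0.25×(255−210) = 210 + 11.25 = 221.25 → 221
  G: 244 + 2.75 = 246.75 → 247
  B: 167 + 22 = 189 → 189
  → #ddf7bd
88% shade:
  R: 210 + 0.88×(0−210) = 210 − 184.8 = 25.2 → 25
  G: 244 − 214.72 = 29.28 → 29
  B: 167 − 146.96 = 20.04 → 20
  → #191d14

#ddf7bd, #191d14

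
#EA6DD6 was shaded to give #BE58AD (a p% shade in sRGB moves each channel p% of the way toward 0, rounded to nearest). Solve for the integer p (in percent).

#EA6DD6 is rgb(234, 109, 214); #BE58AD is rgb(190, 88, 173).
On the R channel (widest range): 190 ≈ 234 + (p/100)(0 − 234), so p ≈ 100×(190 − 234)/(0 − 234) = -4400/-234 = 18.80.
p = 19 reproduces all three channels after rounding.

19%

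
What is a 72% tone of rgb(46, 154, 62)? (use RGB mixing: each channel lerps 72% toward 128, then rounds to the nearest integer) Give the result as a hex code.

#69876e

A 72% tone moves each channel 72% toward 128:
  R: 46 + 59.04 = 105.04 → 105
  G: 154 + 0.72×(128−154) = 154 − 18.72 = 135.28 → 135
  B: 62 + 47.52 = 109.52 → 110
rgb(105, 135, 110) = #69876e.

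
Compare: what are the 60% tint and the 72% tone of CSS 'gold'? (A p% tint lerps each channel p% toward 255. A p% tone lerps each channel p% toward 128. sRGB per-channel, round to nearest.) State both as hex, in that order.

CSS gold is rgb(255, 215, 0).
60% tint:
  R: 255 + 0.6×(255−255) = 255 + 0 = 255 → 255
  G: 215 + 24 = 239 → 239
  B: 0 + 0.6×(255−0) = 0 + 153 = 153 → 153
  → #ffef99
72% tone:
  R: 255 − 91.44 = 163.56 → 164
  G: 215 + 0.72×(128−215) = 215 − 62.64 = 152.36 → 152
  B: 0 + 0.72×(128−0) = 0 + 92.16 = 92.16 → 92
  → #a4985c

#ffef99, #a4985c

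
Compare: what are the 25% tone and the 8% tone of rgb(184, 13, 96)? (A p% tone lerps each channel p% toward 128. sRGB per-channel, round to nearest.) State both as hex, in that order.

#aa2a68, #b41663

25% tone:
  R: 184 − 14 = 170 → 170
  G: 13 + 0.25×(128−13) = 13 + 28.75 = 41.75 → 42
  B: 96 + 8 = 104 → 104
  → #aa2a68
8% tone:
  R: 184 − 4.48 = 179.52 → 180
  G: 13 + 0.08×(128−13) = 13 + 9.2 = 22.2 → 22
  B: 96 + 0.08×(128−96) = 96 + 2.56 = 98.56 → 99
  → #b41663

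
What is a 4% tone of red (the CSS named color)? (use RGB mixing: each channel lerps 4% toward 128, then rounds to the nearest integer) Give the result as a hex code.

CSS red is rgb(255, 0, 0).
Lerp each channel 4% toward 128:
  R: 255 − 5.08 = 249.92 → 250
  G: 0 + 0.04×(128−0) = 0 + 5.12 = 5.12 → 5
  B: 0 + 0.04×(128−0) = 0 + 5.12 = 5.12 → 5
rgb(250, 5, 5) = #fa0505.

#fa0505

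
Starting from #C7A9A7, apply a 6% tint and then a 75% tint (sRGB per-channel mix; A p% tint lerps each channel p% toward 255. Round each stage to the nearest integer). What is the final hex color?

#F2EBEA

#C7A9A7 is rgb(199, 169, 167).
Per channel, c → c + 0.06(255 − c):
  R: 199 + 3.36 = 202.36 → 202
  G: 169 + 0.06×(255−169) = 169 + 5.16 = 174.16 → 174
  B: 167 + 0.06×(255−167) = 167 + 5.28 = 172.28 → 172
After the tint: rgb(202, 174, 172) = #CAAEAC.
Lerp each channel 75% toward 255:
  R: 202 + 0.75×(255−202) = 202 + 39.75 = 241.75 → 242
  G: 174 + 0.75×(255−174) = 174 + 60.75 = 234.75 → 235
  B: 172 + 62.25 = 234.25 → 234
rgb(242, 235, 234) = #F2EBEA.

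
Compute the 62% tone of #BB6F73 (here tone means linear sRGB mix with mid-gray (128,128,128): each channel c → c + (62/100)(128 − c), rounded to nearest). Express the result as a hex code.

#967A7B

#BB6F73 is rgb(187, 111, 115).
Per channel, c → c + 0.62(128 − c):
  R: 187 + 0.62×(128−187) = 187 − 36.58 = 150.42 → 150
  G: 111 + 10.54 = 121.54 → 122
  B: 115 + 0.62×(128−115) = 115 + 8.06 = 123.06 → 123
rgb(150, 122, 123) = #967A7B.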